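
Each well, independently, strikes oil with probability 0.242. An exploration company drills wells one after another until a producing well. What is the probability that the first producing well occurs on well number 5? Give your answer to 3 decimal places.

0.080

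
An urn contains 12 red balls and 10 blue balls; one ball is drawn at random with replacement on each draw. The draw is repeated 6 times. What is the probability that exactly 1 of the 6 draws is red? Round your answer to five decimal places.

X ~ Binomial(n=6, p=0.545455).
P(X=1) = C(6,1) · p^1 · (1−p)^5
= 6 · 0.54545 · 0.019404 = 0.0635033

0.06350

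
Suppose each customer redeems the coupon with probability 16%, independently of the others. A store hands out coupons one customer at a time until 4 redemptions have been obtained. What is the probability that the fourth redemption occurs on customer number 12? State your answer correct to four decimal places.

0.0268

Y = trial on which the fourth success occurs; negative binomial, r=4, p=0.16.
P(Y=12) = C(11,3) · p^4 · (1−p)^8
= 165 · 0.00065536 · 0.24788 = 0.026804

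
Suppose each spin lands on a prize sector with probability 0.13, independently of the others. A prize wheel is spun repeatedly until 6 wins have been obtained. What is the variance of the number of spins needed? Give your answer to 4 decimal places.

Y = total spins until the sixth success; negative binomial with r=6, p=0.13.
Var(Y) = r(1−p)/p² = 6·0.87 / 0.13² = 308.875740

308.8757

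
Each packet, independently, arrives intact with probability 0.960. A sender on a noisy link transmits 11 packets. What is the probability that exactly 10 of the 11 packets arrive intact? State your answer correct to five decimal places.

0.29253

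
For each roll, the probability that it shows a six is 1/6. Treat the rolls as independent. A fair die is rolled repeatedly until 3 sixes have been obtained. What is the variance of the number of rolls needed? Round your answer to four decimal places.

90.0000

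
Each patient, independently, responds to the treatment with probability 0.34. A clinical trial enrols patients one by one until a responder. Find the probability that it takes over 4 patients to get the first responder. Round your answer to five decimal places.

0.18975

Y = number of patients to the first success; geometric, p = 0.34.
P(Y > 4) = P(first 4 all fail) = (1−p)^4 = 0.1897474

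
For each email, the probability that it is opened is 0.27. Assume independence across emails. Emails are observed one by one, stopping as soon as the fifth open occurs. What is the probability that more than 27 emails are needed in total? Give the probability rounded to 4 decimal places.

0.1092

Needing more than 27 emails ⇔ fewer than 5 successes in the first 27. With X ~ Binomial(27, 0.27), P(Y > 27) = P(X ≤ 4).
  k=0: C(27,0)·0.27^0·0.73^27 = 0.000204
  k=1: C(27,1)·0.27^1·0.73^26 = 0.002038
  k=2: C(27,2)·0.27^2·0.73^25 = 0.009797
  k=3: C(27,3)·0.27^3·0.73^24 = 0.030197
  k=4: C(27,4)·0.27^4·0.73^23 = 0.067013
P(X ≤ 4) = 0.109249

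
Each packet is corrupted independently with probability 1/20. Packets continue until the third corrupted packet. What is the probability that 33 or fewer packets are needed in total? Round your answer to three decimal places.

Finishing within 33 packets ⇔ at least 3 successes in the first 33. With X ~ Binomial(33, 0.05), P(Y ≤ 33) = 1 − P(X ≤ 2).
  k=0: C(33,0)·0.05^0·0.95^33 = 0.18403
  k=1: C(33,1)·0.05^1·0.95^32 = 0.31962
  k=2: C(33,2)·0.05^2·0.95^31 = 0.26916
1 − 0.77281 = 0.22719

0.227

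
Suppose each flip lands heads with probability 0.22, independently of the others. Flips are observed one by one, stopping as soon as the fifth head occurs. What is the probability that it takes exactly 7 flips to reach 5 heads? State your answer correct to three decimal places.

0.005

Y = trial on which the fifth success occurs; negative binomial, r=5, p=0.22.
P(Y=7) = C(6,4) · p^5 · (1−p)^2
= 15 · 0.00051536 · 0.6084 = 0.00470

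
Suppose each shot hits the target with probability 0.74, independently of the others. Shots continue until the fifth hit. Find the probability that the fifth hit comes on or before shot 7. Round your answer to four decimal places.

0.7354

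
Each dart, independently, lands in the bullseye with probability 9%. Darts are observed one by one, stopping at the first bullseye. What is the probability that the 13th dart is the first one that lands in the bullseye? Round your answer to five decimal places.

Geometric (trials to first success), p = 0.09.
P(Y = 13) = (1−p)^12 · p = 0.32248 · 0.09 = 0.0290228

0.02902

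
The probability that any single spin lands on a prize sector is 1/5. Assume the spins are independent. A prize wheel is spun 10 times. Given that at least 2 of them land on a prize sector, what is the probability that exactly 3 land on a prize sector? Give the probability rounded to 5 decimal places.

0.32254

X ~ Binomial(10, 0.20). Want P(X=3 | X≥2) = P(X=3) / P(X≥2).
P(X=3) = C(10,3)·0.20^3·0.80^7 = 0.2013266
P(X≥2) = 1 − 0.1073742 − 0.2684355 = 0.6241904
Ratio = 0.2013266 / 0.6241904 = 0.3225404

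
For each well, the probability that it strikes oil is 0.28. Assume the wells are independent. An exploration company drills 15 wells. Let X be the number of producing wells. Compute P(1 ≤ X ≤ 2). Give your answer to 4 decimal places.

0.1573

X ~ Binomial(15, 0.28); P(1 ≤ X ≤ 2) = Σ C(15,k) p^k (1−p)^(15−k) over k:
  k=1: C(15,1)·0.28^1·0.72^14 = 0.042258
  k=2: C(15,2)·0.28^2·0.72^13 = 0.115034
Total = 0.157292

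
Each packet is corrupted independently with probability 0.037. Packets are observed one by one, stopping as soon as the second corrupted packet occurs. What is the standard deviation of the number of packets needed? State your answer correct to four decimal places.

37.5082

Y = total packets until the second success; negative binomial with r=2, p=0.037.
SD(Y) = √[r(1−p)/p²] = √(1406.866326) = 37.508217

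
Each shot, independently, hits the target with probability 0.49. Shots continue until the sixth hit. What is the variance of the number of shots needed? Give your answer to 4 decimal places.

Y = total shots until the sixth success; negative binomial with r=6, p=0.49.
Var(Y) = r(1−p)/p² = 6·0.51 / 0.49² = 12.744690

12.7447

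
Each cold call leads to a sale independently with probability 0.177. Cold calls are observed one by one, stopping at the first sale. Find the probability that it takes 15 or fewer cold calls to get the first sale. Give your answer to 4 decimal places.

Y = number of cold calls to the first success; geometric, p = 0.177.
P(Y ≤ 15) = 1 − (1−p)^15 = 1 − 0.053827 = 0.946173

0.9462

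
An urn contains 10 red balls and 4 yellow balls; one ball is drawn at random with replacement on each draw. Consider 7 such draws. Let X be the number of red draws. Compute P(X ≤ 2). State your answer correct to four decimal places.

0.0233

X ~ Binomial(7, 0.714286); P(X ≤ 2) = Σ C(7,k) p^k (1−p)^(7−k) over k:
  k=0: C(7,0)·0.714286^0·0.285714^7 = 0.000155
  k=1: C(7,1)·0.714286^1·0.285714^6 = 0.002720
  k=2: C(7,2)·0.714286^2·0.285714^5 = 0.020400
Total = 0.023275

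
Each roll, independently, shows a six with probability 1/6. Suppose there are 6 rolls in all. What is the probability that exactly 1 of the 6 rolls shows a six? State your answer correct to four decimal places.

X ~ Binomial(n=6, p=0.166667).
P(X=1) = C(6,1) · p^1 · (1−p)^5
= 6 · 0.16667 · 0.40188 = 0.401878

0.4019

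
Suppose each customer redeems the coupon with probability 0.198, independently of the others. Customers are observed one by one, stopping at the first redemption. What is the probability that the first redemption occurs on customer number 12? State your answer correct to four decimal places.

Geometric (trials to first success), p = 0.198.
P(Y = 12) = (1−p)^11 · p = 0.088291 · 0.198 = 0.017482

0.0175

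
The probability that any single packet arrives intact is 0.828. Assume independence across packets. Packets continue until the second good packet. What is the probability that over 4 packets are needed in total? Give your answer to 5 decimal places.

Needing more than 4 packets ⇔ fewer than 2 successes in the first 4. With X ~ Binomial(4, 0.828), P(Y > 4) = P(X ≤ 1).
  k=0: C(4,0)·0.828^0·0.172^4 = 0.0008752
  k=1: C(4,1)·0.828^1·0.172^3 = 0.0168529
P(X ≤ 1) = 0.0177282

0.01773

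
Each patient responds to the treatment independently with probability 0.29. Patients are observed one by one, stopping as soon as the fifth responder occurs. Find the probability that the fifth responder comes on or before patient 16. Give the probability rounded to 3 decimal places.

0.515

Finishing within 16 patients ⇔ at least 5 successes in the first 16. With X ~ Binomial(16, 0.29), P(Y ≤ 16) = 1 − P(X ≤ 4).
  k=0: C(16,0)·0.29^0·0.71^16 = 0.00417
  k=1: C(16,1)·0.29^1·0.71^15 = 0.02725
  k=2: C(16,2)·0.29^2·0.71^14 = 0.08348
  k=3: C(16,3)·0.29^3·0.71^13 = 0.15913
  k=4: C(16,4)·0.29^4·0.71^12 = 0.21123
1 − 0.48526 = 0.51474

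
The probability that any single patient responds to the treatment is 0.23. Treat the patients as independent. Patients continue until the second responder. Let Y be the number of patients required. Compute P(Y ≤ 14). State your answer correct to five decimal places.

0.86654

Finishing within 14 patients ⇔ at least 2 successes in the first 14. With X ~ Binomial(14, 0.23), P(Y ≤ 14) = 1 − P(X ≤ 1).
  k=0: C(14,0)·0.23^0·0.77^14 = 0.0257555
  k=1: C(14,1)·0.23^1·0.77^13 = 0.1077049
1 − 0.1334604 = 0.8665396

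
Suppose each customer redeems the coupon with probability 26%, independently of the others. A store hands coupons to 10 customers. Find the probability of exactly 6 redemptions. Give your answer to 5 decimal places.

0.01945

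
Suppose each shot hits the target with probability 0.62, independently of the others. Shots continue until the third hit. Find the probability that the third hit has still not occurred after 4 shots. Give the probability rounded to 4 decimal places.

0.4900

Needing more than 4 shots ⇔ fewer than 3 successes in the first 4. With X ~ Binomial(4, 0.62), P(Y > 4) = P(X ≤ 2).
  k=0: C(4,0)·0.62^0·0.38^4 = 0.020851
  k=1: C(4,1)·0.62^1·0.38^3 = 0.136083
  k=2: C(4,2)·0.62^2·0.38^2 = 0.333044
P(X ≤ 2) = 0.489978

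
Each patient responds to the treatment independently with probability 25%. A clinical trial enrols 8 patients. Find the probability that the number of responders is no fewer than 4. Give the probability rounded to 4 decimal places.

X ~ Binomial(8, 0.25); P(X ≥ 4) = Σ C(8,k) p^k (1−p)^(8−k) over k:
  k=4: C(8,4)·0.25^4·0.75^4 = 0.086517
  k=5: C(8,5)·0.25^5·0.75^3 = 0.023071
  k=6: C(8,6)·0.25^6·0.75^2 = 0.003845
  k=7: C(8,7)·0.25^7·0.75^1 = 0.000366
  k=8: C(8,8)·0.25^8·0.75^0 = 0.000015
Total = 0.113815

0.1138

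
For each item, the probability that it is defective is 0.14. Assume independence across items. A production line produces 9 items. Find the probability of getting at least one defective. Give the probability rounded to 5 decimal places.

P(at least one) = 1 − P(none) = 1 − (1 − 0.14)^9
= 1 − 0.2573274 = 0.7426726

0.74267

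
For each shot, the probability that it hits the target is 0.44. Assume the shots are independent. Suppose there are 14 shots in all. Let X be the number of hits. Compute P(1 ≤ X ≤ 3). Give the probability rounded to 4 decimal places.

X ~ Binomial(14, 0.44); P(1 ≤ X ≤ 3) = Σ C(14,k) p^k (1−p)^(14−k) over k:
  k=1: C(14,1)·0.44^1·0.56^13 = 0.003281
  k=2: C(14,2)·0.44^2·0.56^12 = 0.016757
  k=3: C(14,3)·0.44^3·0.56^11 = 0.052666
Total = 0.072704

0.0727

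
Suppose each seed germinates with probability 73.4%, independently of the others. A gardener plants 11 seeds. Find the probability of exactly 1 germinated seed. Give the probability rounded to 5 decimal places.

0.00001

X ~ Binomial(n=11, p=0.734).
P(X=1) = C(11,1) · p^1 · (1−p)^10
= 11 · 0.734 · 1.7734e-06 = 0.0000143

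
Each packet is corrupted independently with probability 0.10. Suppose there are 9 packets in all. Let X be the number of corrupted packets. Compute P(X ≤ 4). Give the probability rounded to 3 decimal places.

0.999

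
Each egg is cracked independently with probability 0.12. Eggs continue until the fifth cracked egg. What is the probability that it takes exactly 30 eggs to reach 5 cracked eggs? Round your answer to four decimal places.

Y = trial on which the fifth success occurs; negative binomial, r=5, p=0.12.
P(Y=30) = C(29,4) · p^5 · (1−p)^25
= 23751 · 2.4883e-05 · 0.040932 = 0.024191

0.0242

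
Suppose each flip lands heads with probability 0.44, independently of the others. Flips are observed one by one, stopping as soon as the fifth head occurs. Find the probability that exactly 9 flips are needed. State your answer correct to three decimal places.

0.114

Y = trial on which the fifth success occurs; negative binomial, r=5, p=0.44.
P(Y=9) = C(8,4) · p^5 · (1−p)^4
= 70 · 0.016492 · 0.098345 = 0.11353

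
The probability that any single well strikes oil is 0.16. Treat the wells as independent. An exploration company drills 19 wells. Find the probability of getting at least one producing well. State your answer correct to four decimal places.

0.9636

P(at least one) = 1 − P(none) = 1 − (1 − 0.16)^19
= 1 − 0.036417 = 0.963583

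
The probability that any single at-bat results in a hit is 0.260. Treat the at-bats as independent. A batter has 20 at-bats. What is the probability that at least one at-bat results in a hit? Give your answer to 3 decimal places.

0.998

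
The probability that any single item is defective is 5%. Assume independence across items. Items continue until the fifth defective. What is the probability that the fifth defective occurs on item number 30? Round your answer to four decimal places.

Y = trial on which the fifth success occurs; negative binomial, r=5, p=0.05.
P(Y=30) = C(29,4) · p^5 · (1−p)^25
= 23751 · 3.125e-07 · 0.27739 = 0.002059

0.0021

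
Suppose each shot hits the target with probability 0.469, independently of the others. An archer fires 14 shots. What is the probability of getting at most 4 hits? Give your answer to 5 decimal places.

X ~ Binomial(14, 0.469); P(X ≤ 4) = Σ C(14,k) p^k (1−p)^(14−k) over k:
  k=0: C(14,0)·0.469^0·0.531^14 = 0.0001417
  k=1: C(14,1)·0.469^1·0.531^13 = 0.0017520
  k=2: C(14,2)·0.469^2·0.531^12 = 0.0100582
  k=3: C(14,3)·0.469^3·0.531^11 = 0.0355353
  k=4: C(14,4)·0.469^4·0.531^10 = 0.0863119
Total = 0.1337991

0.13380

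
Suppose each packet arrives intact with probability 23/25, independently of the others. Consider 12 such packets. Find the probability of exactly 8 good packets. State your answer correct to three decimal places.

0.010

X ~ Binomial(n=12, p=0.92).
P(X=8) = C(12,8) · p^8 · (1−p)^4
= 495 · 0.51322 · 4.096e-05 = 0.01041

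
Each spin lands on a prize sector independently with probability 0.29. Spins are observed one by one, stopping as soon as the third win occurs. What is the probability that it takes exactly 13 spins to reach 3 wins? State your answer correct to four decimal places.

0.0524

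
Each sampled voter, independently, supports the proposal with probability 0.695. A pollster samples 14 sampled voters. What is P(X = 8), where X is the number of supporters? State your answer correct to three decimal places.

X ~ Binomial(n=14, p=0.695).
P(X=8) = C(14,8) · p^8 · (1−p)^6
= 3003 · 0.054435 · 0.00080501 = 0.13159

0.132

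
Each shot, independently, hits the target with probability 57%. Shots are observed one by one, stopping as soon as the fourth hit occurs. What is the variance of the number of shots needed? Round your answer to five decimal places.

Y = total shots until the fourth success; negative binomial with r=4, p=0.57.
Var(Y) = r(1−p)/p² = 4·0.43 / 0.57² = 5.2939366

5.29394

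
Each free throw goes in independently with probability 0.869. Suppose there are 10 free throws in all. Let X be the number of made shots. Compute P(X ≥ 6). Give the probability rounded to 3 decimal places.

0.995

X ~ Binomial(10, 0.869); P(X ≥ 6) = Σ C(10,k) p^k (1−p)^(10−k) over k:
  k=6: C(10,6)·0.869^6·0.131^4 = 0.02663
  k=7: C(10,7)·0.869^7·0.131^3 = 0.10096
  k=8: C(10,8)·0.869^8·0.131^2 = 0.25114
  k=9: C(10,9)·0.869^9·0.131^1 = 0.37021
  k=10: C(10,10)·0.869^10·0.131^0 = 0.24558
Total = 0.99452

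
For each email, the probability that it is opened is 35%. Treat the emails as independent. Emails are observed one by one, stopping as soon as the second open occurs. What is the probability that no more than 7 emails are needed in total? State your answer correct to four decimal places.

Finishing within 7 emails ⇔ at least 2 successes in the first 7. With X ~ Binomial(7, 0.35), P(Y ≤ 7) = 1 − P(X ≤ 1).
  k=0: C(7,0)·0.35^0·0.65^7 = 0.049022
  k=1: C(7,1)·0.35^1·0.65^6 = 0.184776
1 − 0.233799 = 0.766201

0.7662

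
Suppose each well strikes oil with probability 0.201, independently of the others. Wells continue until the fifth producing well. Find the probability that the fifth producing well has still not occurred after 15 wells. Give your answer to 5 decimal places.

0.83318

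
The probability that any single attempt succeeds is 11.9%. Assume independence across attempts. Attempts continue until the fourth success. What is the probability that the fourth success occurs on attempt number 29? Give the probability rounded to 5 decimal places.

0.02766

Y = trial on which the fourth success occurs; negative binomial, r=4, p=0.119.
P(Y=29) = C(28,3) · p^4 · (1−p)^25
= 3276 · 0.00020053 · 0.042111 = 0.0276649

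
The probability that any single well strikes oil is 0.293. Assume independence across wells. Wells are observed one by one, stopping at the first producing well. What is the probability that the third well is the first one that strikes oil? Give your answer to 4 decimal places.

0.1465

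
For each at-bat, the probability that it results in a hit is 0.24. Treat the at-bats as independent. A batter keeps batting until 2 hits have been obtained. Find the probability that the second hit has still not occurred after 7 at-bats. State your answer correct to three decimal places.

Needing more than 7 at-bats ⇔ fewer than 2 successes in the first 7. With X ~ Binomial(7, 0.24), P(Y > 7) = P(X ≤ 1).
  k=0: C(7,0)·0.24^0·0.76^7 = 0.14645
  k=1: C(7,1)·0.24^1·0.76^6 = 0.32374
P(X ≤ 1) = 0.47019

0.470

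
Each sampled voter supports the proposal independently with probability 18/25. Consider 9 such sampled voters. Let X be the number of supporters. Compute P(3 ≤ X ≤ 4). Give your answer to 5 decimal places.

X ~ Binomial(9, 0.72); P(3 ≤ X ≤ 4) = Σ C(9,k) p^k (1−p)^(9−k) over k:
  k=3: C(9,3)·0.72^3·0.28^6 = 0.0151086
  k=4: C(9,4)·0.72^4·0.28^5 = 0.0582761
Total = 0.0733848

0.07338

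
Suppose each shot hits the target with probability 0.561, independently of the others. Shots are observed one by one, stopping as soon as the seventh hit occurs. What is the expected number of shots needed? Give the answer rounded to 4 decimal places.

12.4777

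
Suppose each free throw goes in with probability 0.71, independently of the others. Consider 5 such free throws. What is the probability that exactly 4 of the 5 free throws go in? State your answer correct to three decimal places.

0.368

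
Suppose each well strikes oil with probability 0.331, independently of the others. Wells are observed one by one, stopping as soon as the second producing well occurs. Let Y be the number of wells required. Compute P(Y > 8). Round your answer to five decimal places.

Needing more than 8 wells ⇔ fewer than 2 successes in the first 8. With X ~ Binomial(8, 0.331), P(Y > 8) = P(X ≤ 1).
  k=0: C(8,0)·0.331^0·0.669^8 = 0.0401244
  k=1: C(8,1)·0.331^1·0.669^7 = 0.1588184
P(X ≤ 1) = 0.1989428

0.19894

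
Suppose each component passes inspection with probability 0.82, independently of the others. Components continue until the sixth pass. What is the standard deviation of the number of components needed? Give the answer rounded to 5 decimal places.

Y = total components until the sixth success; negative binomial with r=6, p=0.82.
SD(Y) = √[r(1−p)/p²] = √(1.6061868) = 1.2673542

1.26735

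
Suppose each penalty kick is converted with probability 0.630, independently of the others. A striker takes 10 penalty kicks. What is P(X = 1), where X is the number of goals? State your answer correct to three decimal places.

0.001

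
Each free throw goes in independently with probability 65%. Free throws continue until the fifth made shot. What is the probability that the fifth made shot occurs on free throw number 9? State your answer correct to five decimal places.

0.12188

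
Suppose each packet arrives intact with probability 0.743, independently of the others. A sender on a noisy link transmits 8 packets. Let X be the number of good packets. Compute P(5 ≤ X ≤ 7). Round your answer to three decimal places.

X ~ Binomial(8, 0.743); P(5 ≤ X ≤ 7) = Σ C(8,k) p^k (1−p)^(8−k) over k:
  k=5: C(8,5)·0.743^5·0.257^3 = 0.21524
  k=6: C(8,6)·0.743^6·0.257^2 = 0.31114
  k=7: C(8,7)·0.743^7·0.257^1 = 0.25701
Total = 0.78339

0.783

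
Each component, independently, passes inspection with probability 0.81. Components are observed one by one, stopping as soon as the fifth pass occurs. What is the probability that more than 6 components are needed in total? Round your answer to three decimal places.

Needing more than 6 components ⇔ fewer than 5 successes in the first 6. With X ~ Binomial(6, 0.81), P(Y > 6) = P(X ≤ 4).
  k=0: C(6,0)·0.81^0·0.19^6 = 0.00005
  k=1: C(6,1)·0.81^1·0.19^5 = 0.00120
  k=2: C(6,2)·0.81^2·0.19^4 = 0.01283
  k=3: C(6,3)·0.81^3·0.19^3 = 0.07290
  k=4: C(6,4)·0.81^4·0.19^2 = 0.23310
P(X ≤ 4) = 0.32008

0.320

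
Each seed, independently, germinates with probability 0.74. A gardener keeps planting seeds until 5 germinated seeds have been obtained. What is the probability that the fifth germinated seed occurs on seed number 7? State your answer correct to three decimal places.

0.225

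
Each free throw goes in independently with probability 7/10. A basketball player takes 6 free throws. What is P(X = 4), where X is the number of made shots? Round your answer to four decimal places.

0.3241

X ~ Binomial(n=6, p=0.70).
P(X=4) = C(6,4) · p^4 · (1−p)^2
= 15 · 0.2401 · 0.09 = 0.324135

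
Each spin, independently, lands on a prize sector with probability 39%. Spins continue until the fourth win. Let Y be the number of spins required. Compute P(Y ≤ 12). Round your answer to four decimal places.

0.7528

Finishing within 12 spins ⇔ at least 4 successes in the first 12. With X ~ Binomial(12, 0.39), P(Y ≤ 12) = 1 − P(X ≤ 3).
  k=0: C(12,0)·0.39^0·0.61^12 = 0.002654
  k=1: C(12,1)·0.39^1·0.61^11 = 0.020365
  k=2: C(12,2)·0.39^2·0.61^10 = 0.071610
  k=3: C(12,3)·0.39^3·0.61^9 = 0.152611
1 − 0.247239 = 0.752761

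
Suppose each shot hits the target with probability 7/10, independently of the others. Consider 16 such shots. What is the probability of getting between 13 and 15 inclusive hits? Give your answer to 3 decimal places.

X ~ Binomial(16, 0.70); P(13 ≤ X ≤ 15) = Σ C(16,k) p^k (1−p)^(16−k) over k:
  k=13: C(16,13)·0.70^13·0.30^3 = 0.14650
  k=14: C(16,14)·0.70^14·0.30^2 = 0.07325
  k=15: C(16,15)·0.70^15·0.30^1 = 0.02279
Total = 0.24253

0.243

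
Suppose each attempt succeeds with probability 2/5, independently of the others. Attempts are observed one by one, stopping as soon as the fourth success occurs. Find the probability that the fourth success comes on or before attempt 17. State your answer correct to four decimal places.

Finishing within 17 attempts ⇔ at least 4 successes in the first 17. With X ~ Binomial(17, 0.40), P(Y ≤ 17) = 1 − P(X ≤ 3).
  k=0: C(17,0)·0.40^0·0.60^17 = 0.000169
  k=1: C(17,1)·0.40^1·0.60^16 = 0.001918
  k=2: C(17,2)·0.40^2·0.60^15 = 0.010231
  k=3: C(17,3)·0.40^3·0.60^14 = 0.034104
1 − 0.046423 = 0.953577

0.9536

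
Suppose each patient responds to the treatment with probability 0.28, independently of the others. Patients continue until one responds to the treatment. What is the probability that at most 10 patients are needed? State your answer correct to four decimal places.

0.9626

Y = number of patients to the first success; geometric, p = 0.28.
P(Y ≤ 10) = 1 − (1−p)^10 = 1 − 0.037439 = 0.962561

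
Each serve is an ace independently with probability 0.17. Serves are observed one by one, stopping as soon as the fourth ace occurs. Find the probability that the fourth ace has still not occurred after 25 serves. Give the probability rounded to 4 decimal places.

Needing more than 25 serves ⇔ fewer than 4 successes in the first 25. With X ~ Binomial(25, 0.17), P(Y > 25) = P(X ≤ 3).
  k=0: C(25,0)·0.17^0·0.83^25 = 0.009483
  k=1: C(25,1)·0.17^1·0.83^24 = 0.048558
  k=2: C(25,2)·0.17^2·0.83^23 = 0.119348
  k=3: C(25,3)·0.17^3·0.83^22 = 0.187410
P(X ≤ 3) = 0.364799

0.3648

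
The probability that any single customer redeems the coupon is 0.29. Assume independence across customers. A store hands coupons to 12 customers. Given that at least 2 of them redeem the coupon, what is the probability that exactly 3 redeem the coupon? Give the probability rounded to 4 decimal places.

X ~ Binomial(12, 0.29). Want P(X=3 | X≥2) = P(X=3) / P(X≥2).
P(X=3) = C(12,3)·0.29^3·0.71^9 = 0.246004
P(X≥2) = 1 − 0.016410 − 0.080431 = 0.903160
Ratio = 0.246004 / 0.903160 = 0.272381

0.2724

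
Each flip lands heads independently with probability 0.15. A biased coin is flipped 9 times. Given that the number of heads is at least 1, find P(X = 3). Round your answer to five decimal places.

0.13915

X ~ Binomial(9, 0.15). Want P(X=3 | X≥1) = P(X=3) / P(X≥1).
P(X=3) = C(9,3)·0.15^3·0.85^6 = 0.1069219
P(X≥1) = 1 − 0.2316169 = 0.7683831
Ratio = 0.1069219 / 0.7683831 = 0.1391518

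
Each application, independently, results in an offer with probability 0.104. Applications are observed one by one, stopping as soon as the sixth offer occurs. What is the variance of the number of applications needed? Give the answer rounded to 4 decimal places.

Y = total applications until the sixth success; negative binomial with r=6, p=0.104.
Var(Y) = r(1−p)/p² = 6·0.896 / 0.104² = 497.041420

497.0414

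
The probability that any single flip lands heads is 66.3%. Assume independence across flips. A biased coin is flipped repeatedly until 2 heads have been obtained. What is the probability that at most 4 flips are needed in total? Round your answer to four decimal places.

0.8856

Finishing within 4 flips ⇔ at least 2 successes in the first 4. With X ~ Binomial(4, 0.663), P(Y ≤ 4) = 1 − P(X ≤ 1).
  k=0: C(4,0)·0.663^0·0.337^4 = 0.012898
  k=1: C(4,1)·0.663^1·0.337^3 = 0.101499
1 − 0.114397 = 0.885603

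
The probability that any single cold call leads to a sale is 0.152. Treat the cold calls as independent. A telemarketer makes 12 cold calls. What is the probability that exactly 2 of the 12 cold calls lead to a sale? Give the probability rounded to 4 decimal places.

X ~ Binomial(n=12, p=0.152).
P(X=2) = C(12,2) · p^2 · (1−p)^10
= 66 · 0.023104 · 0.19229 = 0.293217

0.2932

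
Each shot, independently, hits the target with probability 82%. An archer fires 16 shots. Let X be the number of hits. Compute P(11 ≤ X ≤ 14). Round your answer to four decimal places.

X ~ Binomial(16, 0.82); P(11 ≤ X ≤ 14) = Σ C(16,k) p^k (1−p)^(16−k) over k:
  k=11: C(16,11)·0.82^11·0.18^5 = 0.093025
  k=12: C(16,12)·0.82^12·0.18^4 = 0.176574
  k=13: C(16,13)·0.82^13·0.18^3 = 0.247506
  k=14: C(16,14)·0.82^14·0.18^2 = 0.241613
Total = 0.758718

0.7587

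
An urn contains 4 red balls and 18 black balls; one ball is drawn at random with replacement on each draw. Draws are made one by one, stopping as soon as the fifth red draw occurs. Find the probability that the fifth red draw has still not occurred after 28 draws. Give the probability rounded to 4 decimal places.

0.4056

Needing more than 28 draws ⇔ fewer than 5 successes in the first 28. With X ~ Binomial(28, 0.181818), P(Y > 28) = P(X ≤ 4).
  k=0: C(28,0)·0.181818^0·0.818182^28 = 0.003629
  k=1: C(28,1)·0.181818^1·0.818182^27 = 0.022581
  k=2: C(28,2)·0.181818^2·0.818182^26 = 0.067743
  k=3: C(28,3)·0.181818^3·0.818182^25 = 0.130467
  k=4: C(28,4)·0.181818^4·0.818182^24 = 0.181204
P(X ≤ 4) = 0.405624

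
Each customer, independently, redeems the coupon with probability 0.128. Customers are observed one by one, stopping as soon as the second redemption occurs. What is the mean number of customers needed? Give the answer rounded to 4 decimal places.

Y = total customers until the second success; negative binomial with r=2, p=0.128.
E[Y] = r / p = 2 / 0.128 = 15.625000

15.6250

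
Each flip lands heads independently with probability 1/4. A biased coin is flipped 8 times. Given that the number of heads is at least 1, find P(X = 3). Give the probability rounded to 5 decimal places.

X ~ Binomial(8, 0.25). Want P(X=3 | X≥1) = P(X=3) / P(X≥1).
P(X=3) = C(8,3)·0.25^3·0.75^5 = 0.2076416
P(X≥1) = 1 − 0.1001129 = 0.8998871
Ratio = 0.2076416 / 0.8998871 = 0.2307418

0.23074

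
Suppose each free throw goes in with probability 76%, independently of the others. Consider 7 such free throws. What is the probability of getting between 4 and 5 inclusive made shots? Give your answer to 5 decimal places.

X ~ Binomial(7, 0.76); P(4 ≤ X ≤ 5) = Σ C(7,k) p^k (1−p)^(7−k) over k:
  k=4: C(7,4)·0.76^4·0.24^3 = 0.1614196
  k=5: C(7,5)·0.76^5·0.24^2 = 0.3066971
Total = 0.4681167

0.46812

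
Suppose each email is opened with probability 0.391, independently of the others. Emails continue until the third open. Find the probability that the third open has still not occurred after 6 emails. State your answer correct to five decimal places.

Needing more than 6 emails ⇔ fewer than 3 successes in the first 6. With X ~ Binomial(6, 0.391), P(Y > 6) = P(X ≤ 2).
  k=0: C(6,0)·0.391^0·0.609^6 = 0.0510157
  k=1: C(6,1)·0.391^1·0.609^5 = 0.1965235
  k=2: C(6,2)·0.391^2·0.609^4 = 0.3154380
P(X ≤ 2) = 0.5629771

0.56298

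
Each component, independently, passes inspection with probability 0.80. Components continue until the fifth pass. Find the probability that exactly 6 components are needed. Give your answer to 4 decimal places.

0.3277

Y = trial on which the fifth success occurs; negative binomial, r=5, p=0.80.
P(Y=6) = C(5,4) · p^5 · (1−p)^1
= 5 · 0.32768 · 0.2 = 0.327680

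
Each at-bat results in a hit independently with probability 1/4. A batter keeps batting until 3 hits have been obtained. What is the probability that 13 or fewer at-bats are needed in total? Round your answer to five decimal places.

0.66740

Finishing within 13 at-bats ⇔ at least 3 successes in the first 13. With X ~ Binomial(13, 0.25), P(Y ≤ 13) = 1 − P(X ≤ 2).
  k=0: C(13,0)·0.25^0·0.75^13 = 0.0237573
  k=1: C(13,1)·0.25^1·0.75^12 = 0.1029481
  k=2: C(13,2)·0.25^2·0.75^11 = 0.2058963
1 − 0.3326017 = 0.6673983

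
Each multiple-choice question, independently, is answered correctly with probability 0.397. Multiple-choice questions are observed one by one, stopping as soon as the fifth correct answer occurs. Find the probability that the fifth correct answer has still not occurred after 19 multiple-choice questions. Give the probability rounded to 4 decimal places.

0.0732

Needing more than 19 multiple-choice questions ⇔ fewer than 5 successes in the first 19. With X ~ Binomial(19, 0.397), P(Y > 19) = P(X ≤ 4).
  k=0: C(19,0)·0.397^0·0.603^19 = 0.000067
  k=1: C(19,1)·0.397^1·0.603^18 = 0.000838
  k=2: C(19,2)·0.397^2·0.603^17 = 0.004966
  k=3: C(19,3)·0.397^3·0.603^16 = 0.018526
  k=4: C(19,4)·0.397^4·0.603^15 = 0.048787
P(X ≤ 4) = 0.073183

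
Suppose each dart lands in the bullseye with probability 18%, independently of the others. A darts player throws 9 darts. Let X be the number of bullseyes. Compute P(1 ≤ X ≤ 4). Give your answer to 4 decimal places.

0.8199

X ~ Binomial(9, 0.18); P(1 ≤ X ≤ 4) = Σ C(9,k) p^k (1−p)^(9−k) over k:
  k=1: C(9,1)·0.18^1·0.82^8 = 0.331151
  k=2: C(9,2)·0.18^2·0.82^7 = 0.290767
  k=3: C(9,3)·0.18^3·0.82^6 = 0.148929
  k=4: C(9,4)·0.18^4·0.82^5 = 0.049038
Total = 0.819884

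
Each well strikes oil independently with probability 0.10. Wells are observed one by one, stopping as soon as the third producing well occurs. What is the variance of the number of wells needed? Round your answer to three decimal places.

270.000

Y = total wells until the third success; negative binomial with r=3, p=0.10.
Var(Y) = r(1−p)/p² = 3·0.90 / 0.10² = 270.00000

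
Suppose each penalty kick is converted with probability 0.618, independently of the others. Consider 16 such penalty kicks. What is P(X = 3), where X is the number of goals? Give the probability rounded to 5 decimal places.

0.00049

X ~ Binomial(n=16, p=0.618).
P(X=3) = C(16,3) · p^3 · (1−p)^13
= 560 · 0.23603 · 3.6883e-06 = 0.0004875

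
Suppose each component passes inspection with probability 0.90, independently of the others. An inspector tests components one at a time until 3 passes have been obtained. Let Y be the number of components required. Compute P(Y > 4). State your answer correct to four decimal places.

0.0523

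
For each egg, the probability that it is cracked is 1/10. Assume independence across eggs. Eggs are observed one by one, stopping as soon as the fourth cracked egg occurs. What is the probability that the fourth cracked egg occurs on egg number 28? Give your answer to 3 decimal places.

0.023

Y = trial on which the fourth success occurs; negative binomial, r=4, p=0.10.
P(Y=28) = C(27,3) · p^4 · (1−p)^24
= 2925 · 0.0001 · 0.079766 = 0.02333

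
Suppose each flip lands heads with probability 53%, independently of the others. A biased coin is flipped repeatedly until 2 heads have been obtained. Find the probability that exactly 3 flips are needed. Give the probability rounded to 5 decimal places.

Y = trial on which the second success occurs; negative binomial, r=2, p=0.53.
P(Y=3) = C(2,1) · p^2 · (1−p)^1
= 2 · 0.2809 · 0.47 = 0.2640460

0.26405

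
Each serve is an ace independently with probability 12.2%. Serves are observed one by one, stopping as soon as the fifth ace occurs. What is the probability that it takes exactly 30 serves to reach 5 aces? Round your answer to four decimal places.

0.0248

Y = trial on which the fifth success occurs; negative binomial, r=5, p=0.122.
P(Y=30) = C(29,4) · p^5 · (1−p)^25
= 23751 · 2.7027e-05 · 0.038669 = 0.024822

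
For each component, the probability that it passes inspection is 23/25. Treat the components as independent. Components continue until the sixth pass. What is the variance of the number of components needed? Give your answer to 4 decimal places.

Y = total components until the sixth success; negative binomial with r=6, p=0.92.
Var(Y) = r(1−p)/p² = 6·0.08 / 0.92² = 0.567108

0.5671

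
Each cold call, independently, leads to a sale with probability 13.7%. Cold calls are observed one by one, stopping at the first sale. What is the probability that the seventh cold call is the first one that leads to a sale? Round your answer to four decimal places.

0.0566

Geometric (trials to first success), p = 0.137.
P(Y = 7) = (1−p)^6 · p = 0.41311 · 0.137 = 0.056596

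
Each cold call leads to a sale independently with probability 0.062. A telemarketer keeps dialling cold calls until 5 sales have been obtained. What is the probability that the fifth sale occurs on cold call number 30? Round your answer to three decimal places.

0.004

Y = trial on which the fifth success occurs; negative binomial, r=5, p=0.062.
P(Y=30) = C(29,4) · p^5 · (1−p)^25
= 23751 · 9.1613e-07 · 0.20187 = 0.00439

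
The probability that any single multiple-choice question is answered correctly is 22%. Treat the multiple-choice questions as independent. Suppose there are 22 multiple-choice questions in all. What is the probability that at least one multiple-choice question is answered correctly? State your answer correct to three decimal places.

0.996

P(at least one) = 1 − P(none) = 1 − (1 − 0.22)^22
= 1 − 0.00423 = 0.99577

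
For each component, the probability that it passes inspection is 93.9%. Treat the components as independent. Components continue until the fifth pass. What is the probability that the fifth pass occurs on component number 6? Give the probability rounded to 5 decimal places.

0.22265

Y = trial on which the fifth success occurs; negative binomial, r=5, p=0.939.
P(Y=6) = C(5,4) · p^5 · (1−p)^1
= 5 · 0.73001 · 0.061 = 0.2226526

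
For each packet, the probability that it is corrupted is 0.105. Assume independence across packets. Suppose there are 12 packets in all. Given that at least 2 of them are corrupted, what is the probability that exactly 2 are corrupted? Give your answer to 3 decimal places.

X ~ Binomial(12, 0.105). Want P(X=2 | X≥2) = P(X=2) / P(X≥2).
P(X=2) = C(12,2)·0.105^2·0.895^10 = 0.23997
P(X≥2) = 1 − 0.26417 − 0.37190 = 0.36394
Ratio = 0.23997 / 0.36394 = 0.65937

0.659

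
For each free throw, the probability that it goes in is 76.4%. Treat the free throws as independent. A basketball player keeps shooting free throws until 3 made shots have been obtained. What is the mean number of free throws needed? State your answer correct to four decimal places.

3.9267

Y = total free throws until the third success; negative binomial with r=3, p=0.764.
E[Y] = r / p = 3 / 0.764 = 3.926702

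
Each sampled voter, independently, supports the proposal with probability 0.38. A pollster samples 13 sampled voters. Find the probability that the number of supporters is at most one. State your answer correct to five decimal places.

X ~ Binomial(13, 0.38); P(X ≤ 1) = Σ C(13,k) p^k (1−p)^(13−k) over k:
  k=0: C(13,0)·0.38^0·0.62^13 = 0.0020003
  k=1: C(13,1)·0.38^1·0.62^12 = 0.0159378
Total = 0.0179380

0.01794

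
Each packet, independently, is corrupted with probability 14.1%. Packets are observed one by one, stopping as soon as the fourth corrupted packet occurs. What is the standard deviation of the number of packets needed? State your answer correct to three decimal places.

13.146

Y = total packets until the fourth success; negative binomial with r=4, p=0.141.
SD(Y) = √[r(1−p)/p²] = √(172.82833) = 13.14642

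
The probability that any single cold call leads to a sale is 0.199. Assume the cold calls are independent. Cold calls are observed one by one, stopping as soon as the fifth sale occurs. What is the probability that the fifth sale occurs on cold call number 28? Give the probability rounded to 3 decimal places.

Y = trial on which the fifth success occurs; negative binomial, r=5, p=0.199.
P(Y=28) = C(27,4) · p^5 · (1−p)^23
= 17550 · 0.00031208 · 0.006075 = 0.03327

0.033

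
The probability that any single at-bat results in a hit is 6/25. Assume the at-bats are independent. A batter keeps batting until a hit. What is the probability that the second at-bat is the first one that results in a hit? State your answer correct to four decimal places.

0.1824

Geometric (trials to first success), p = 0.24.
P(Y = 2) = (1−p)^1 · p = 0.76 · 0.24 = 0.182400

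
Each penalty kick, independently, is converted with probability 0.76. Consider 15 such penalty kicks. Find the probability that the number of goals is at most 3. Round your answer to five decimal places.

X ~ Binomial(15, 0.76); P(X ≤ 3) = Σ C(15,k) p^k (1−p)^(15−k) over k:
  k=0: C(15,0)·0.76^0·0.24^15 = 0.0000000
  k=1: C(15,1)·0.76^1·0.24^14 = 0.0000000
  k=2: C(15,2)·0.76^2·0.24^13 = 0.0000005
  k=3: C(15,3)·0.76^3·0.24^12 = 0.0000073
Total = 0.0000079

0.00001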